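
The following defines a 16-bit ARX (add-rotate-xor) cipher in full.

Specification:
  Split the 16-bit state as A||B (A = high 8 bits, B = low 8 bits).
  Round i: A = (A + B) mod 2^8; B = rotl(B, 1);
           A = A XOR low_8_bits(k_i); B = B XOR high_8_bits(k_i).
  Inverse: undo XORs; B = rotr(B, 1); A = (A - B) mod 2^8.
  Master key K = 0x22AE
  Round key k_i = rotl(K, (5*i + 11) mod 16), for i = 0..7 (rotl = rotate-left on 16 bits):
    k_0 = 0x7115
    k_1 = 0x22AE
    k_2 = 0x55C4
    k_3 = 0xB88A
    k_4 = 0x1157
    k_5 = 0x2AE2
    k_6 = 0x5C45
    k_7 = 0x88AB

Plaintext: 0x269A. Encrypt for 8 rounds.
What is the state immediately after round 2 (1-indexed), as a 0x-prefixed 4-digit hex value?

s_0 = plaintext = 0x269A
s_1 = Round(s_0, k_0) = 0xD544
s_2 = Round(s_1, k_1) = 0xB7AA
s_3 = Round(s_2, k_2) = 0xA500
s_4 = Round(s_3, k_3) = 0x2FB8
s_5 = Round(s_4, k_4) = 0xB060
s_6 = Round(s_5, k_5) = 0xF2EA
s_7 = Round(s_6, k_6) = 0x9989
s_8 = Round(s_7, k_7) = 0x899B

0xB7AA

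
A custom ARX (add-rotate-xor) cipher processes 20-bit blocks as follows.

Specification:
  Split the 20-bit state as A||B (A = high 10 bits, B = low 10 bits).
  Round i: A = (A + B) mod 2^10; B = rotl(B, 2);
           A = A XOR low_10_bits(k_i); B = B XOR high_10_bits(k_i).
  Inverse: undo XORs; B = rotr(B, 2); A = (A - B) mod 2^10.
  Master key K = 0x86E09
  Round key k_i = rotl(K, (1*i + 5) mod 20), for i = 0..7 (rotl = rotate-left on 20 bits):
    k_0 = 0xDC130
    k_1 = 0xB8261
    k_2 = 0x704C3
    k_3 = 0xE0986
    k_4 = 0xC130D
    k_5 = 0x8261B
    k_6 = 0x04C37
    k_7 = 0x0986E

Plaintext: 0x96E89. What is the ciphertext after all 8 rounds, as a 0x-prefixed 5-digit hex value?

s_0 = plaintext = 0x96E89
s_1 = Round(s_0, k_0) = 0x75156
s_2 = Round(s_1, k_1) = 0x52FB9
s_3 = Round(s_2, k_2) = 0x71F26
s_4 = Round(s_3, k_3) = 0x5AF19
s_5 = Round(s_4, k_4) = 0xE2763
s_6 = Round(s_5, k_5) = 0x3DF86
s_7 = Round(s_6, k_6) = 0x12A08
s_8 = Round(s_7, k_7) = 0x8F004

0x8F004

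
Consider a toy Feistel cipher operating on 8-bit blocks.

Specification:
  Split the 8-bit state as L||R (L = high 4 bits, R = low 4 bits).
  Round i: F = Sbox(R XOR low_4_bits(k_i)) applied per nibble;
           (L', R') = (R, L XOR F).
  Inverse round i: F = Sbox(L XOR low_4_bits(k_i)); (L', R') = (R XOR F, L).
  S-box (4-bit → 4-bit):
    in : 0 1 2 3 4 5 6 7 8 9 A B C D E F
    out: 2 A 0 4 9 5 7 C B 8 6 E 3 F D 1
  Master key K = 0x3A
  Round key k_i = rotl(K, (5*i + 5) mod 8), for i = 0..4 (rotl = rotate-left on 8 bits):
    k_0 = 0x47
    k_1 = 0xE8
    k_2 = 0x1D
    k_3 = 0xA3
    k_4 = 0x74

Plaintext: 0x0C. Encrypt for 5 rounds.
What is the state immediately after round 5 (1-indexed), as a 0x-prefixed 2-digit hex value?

s_0 = plaintext = 0x0C
s_1 = Round(s_0, k_0) = 0xCE
s_2 = Round(s_1, k_1) = 0xEB
s_3 = Round(s_2, k_2) = 0xB9
s_4 = Round(s_3, k_3) = 0x9D
s_5 = Round(s_4, k_4) = 0xD1

0xD1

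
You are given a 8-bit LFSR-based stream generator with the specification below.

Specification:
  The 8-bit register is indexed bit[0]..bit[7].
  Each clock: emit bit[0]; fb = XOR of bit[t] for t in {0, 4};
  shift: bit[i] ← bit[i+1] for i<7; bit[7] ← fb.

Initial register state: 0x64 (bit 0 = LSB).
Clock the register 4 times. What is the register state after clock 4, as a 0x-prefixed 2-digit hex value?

reg_0 = 0x64
clock 1: out=0, reg = 0x32
clock 2: out=0, reg = 0x99
clock 3: out=1, reg = 0x4C
clock 4: out=0, reg = 0x26

0x26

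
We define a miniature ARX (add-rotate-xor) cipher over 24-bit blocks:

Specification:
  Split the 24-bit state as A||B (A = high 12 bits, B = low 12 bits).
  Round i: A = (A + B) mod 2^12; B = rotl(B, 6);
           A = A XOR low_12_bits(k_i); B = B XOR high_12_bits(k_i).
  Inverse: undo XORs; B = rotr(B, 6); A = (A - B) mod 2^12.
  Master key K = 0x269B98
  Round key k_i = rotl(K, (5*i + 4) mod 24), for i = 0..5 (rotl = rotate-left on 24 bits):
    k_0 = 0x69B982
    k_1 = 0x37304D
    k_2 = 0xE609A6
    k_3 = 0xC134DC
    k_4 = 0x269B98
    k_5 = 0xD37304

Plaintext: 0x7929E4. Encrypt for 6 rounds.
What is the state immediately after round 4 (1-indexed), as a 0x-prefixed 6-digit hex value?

s_0 = plaintext = 0x7929E4
s_1 = Round(s_0, k_0) = 0x8F4FBC
s_2 = Round(s_1, k_1) = 0x8FDC4D
s_3 = Round(s_2, k_2) = 0xCECD11
s_4 = Round(s_3, k_3) = 0xD21867
s_5 = Round(s_4, k_4) = 0xE10B88
s_6 = Round(s_5, k_5) = 0xA9CF19

0xD21867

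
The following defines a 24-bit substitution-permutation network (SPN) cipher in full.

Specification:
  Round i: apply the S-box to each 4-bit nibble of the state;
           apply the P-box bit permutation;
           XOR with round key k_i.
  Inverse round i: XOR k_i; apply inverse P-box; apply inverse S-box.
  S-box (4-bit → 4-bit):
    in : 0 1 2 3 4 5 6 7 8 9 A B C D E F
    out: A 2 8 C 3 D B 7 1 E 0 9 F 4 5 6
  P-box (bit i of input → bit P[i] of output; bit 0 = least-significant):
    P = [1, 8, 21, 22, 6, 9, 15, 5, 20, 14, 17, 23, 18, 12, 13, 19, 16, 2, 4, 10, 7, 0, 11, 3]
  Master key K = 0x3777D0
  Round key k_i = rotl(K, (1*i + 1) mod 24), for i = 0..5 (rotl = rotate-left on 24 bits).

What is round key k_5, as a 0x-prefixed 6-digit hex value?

0xDDF40D

K = 0x3777D0
k_0 = rotl(K, (1*0+1) mod 24) = rotl(K, 1) = 0x6EEFA0
k_1 = rotl(K, (1*1+1) mod 24) = rotl(K, 2) = 0xDDDF40
k_2 = rotl(K, (1*2+1) mod 24) = rotl(K, 3) = 0xBBBE81
k_3 = rotl(K, (1*3+1) mod 24) = rotl(K, 4) = 0x777D03
k_4 = rotl(K, (1*4+1) mod 24) = rotl(K, 5) = 0xEEFA06
k_5 = rotl(K, (1*5+1) mod 24) = rotl(K, 6) = 0xDDF40D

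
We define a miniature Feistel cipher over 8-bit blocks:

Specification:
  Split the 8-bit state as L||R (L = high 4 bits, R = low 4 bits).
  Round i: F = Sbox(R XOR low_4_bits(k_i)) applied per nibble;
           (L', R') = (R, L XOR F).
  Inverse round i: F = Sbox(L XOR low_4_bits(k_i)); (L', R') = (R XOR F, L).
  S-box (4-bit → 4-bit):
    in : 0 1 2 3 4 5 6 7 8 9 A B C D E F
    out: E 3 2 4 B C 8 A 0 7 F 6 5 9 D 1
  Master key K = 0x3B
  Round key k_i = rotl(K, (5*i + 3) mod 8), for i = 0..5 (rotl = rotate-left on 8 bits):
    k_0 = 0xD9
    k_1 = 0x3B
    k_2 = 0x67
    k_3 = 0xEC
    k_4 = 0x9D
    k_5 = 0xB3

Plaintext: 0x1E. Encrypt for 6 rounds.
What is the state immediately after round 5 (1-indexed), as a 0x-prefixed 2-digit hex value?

s_0 = plaintext = 0x1E
s_1 = Round(s_0, k_0) = 0xEB
s_2 = Round(s_1, k_1) = 0xB0
s_3 = Round(s_2, k_2) = 0x01
s_4 = Round(s_3, k_3) = 0x19
s_5 = Round(s_4, k_4) = 0x9A
s_6 = Round(s_5, k_5) = 0xAE

0x9A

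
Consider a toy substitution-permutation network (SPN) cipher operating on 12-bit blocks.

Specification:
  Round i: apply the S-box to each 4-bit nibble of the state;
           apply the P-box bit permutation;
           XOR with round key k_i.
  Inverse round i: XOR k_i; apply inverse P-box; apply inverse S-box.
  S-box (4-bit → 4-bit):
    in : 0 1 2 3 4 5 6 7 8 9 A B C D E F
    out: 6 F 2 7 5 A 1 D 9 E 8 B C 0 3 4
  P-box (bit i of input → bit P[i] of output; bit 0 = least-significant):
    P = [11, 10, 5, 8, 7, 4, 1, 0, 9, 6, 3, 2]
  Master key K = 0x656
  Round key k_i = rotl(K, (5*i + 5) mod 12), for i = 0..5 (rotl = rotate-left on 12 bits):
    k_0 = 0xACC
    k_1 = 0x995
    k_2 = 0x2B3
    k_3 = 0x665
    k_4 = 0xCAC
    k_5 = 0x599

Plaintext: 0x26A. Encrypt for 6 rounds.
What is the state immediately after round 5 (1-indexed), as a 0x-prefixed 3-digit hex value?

s_0 = plaintext = 0x26A
s_1 = Round(s_0, k_0) = 0xB0C
s_2 = Round(s_1, k_1) = 0xAE3
s_3 = Round(s_2, k_2) = 0xE07
s_4 = Round(s_3, k_3) = 0xD17
s_5 = Round(s_4, k_4) = 0x51F
s_6 = Round(s_5, k_5) = 0x56E

0x51F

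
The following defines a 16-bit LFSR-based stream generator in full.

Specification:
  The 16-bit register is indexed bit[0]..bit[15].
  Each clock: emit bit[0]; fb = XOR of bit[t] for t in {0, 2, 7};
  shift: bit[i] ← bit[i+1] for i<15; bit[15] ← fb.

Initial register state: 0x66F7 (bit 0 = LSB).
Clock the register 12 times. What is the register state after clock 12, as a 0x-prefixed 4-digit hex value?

0x1876

reg_0 = 0x66F7
clock 1: out=1, reg = 0xB37B
clock 2: out=1, reg = 0xD9BD
clock 3: out=1, reg = 0xECDE
clock 4: out=0, reg = 0x766F
clock 5: out=1, reg = 0x3B37
clock 6: out=1, reg = 0x1D9B
clock 7: out=1, reg = 0x0ECD
clock 8: out=1, reg = 0x8766
clock 9: out=0, reg = 0xC3B3
clock 10: out=1, reg = 0x61D9
clock 11: out=1, reg = 0x30EC
clock 12: out=0, reg = 0x1876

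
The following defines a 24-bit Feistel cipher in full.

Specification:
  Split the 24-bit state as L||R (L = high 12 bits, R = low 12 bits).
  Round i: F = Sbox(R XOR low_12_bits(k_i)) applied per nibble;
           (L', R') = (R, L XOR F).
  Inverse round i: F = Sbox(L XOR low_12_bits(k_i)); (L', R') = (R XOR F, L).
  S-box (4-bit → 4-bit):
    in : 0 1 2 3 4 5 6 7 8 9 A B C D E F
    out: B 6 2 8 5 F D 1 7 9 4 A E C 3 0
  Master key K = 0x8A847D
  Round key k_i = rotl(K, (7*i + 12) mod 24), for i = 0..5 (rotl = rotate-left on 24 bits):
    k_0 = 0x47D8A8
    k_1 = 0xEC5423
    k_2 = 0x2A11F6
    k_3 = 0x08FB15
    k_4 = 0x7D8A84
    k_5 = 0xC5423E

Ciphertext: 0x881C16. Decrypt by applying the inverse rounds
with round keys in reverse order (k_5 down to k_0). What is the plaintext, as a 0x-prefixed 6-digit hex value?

s_0 = ciphertext = 0x881C16
s_1 = InvRound(s_0, k_5) = 0x8B6881
s_2 = InvRound(s_1, k_4) = 0xA038B6
s_3 = InvRound(s_2, k_3) = 0xEDBA03
s_4 = InvRound(s_3, k_2) = 0xA2FEDB
s_5 = InvRound(s_4, k_1) = 0xD65A2F
s_6 = InvRound(s_5, k_0) = 0x5C3D65

0x5C3D65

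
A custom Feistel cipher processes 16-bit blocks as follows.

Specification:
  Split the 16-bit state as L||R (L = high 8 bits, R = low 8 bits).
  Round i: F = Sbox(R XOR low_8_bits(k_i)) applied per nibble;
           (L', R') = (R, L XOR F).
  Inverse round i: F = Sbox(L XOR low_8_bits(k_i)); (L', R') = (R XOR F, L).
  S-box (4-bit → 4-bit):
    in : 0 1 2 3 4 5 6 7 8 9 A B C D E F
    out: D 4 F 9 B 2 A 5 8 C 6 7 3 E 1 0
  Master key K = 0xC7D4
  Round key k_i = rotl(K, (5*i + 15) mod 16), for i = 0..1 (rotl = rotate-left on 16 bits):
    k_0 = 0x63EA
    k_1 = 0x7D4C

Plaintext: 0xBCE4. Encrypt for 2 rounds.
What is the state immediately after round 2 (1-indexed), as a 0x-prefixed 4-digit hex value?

s_0 = plaintext = 0xBCE4
s_1 = Round(s_0, k_0) = 0xE46D
s_2 = Round(s_1, k_1) = 0x6D10

0x6D10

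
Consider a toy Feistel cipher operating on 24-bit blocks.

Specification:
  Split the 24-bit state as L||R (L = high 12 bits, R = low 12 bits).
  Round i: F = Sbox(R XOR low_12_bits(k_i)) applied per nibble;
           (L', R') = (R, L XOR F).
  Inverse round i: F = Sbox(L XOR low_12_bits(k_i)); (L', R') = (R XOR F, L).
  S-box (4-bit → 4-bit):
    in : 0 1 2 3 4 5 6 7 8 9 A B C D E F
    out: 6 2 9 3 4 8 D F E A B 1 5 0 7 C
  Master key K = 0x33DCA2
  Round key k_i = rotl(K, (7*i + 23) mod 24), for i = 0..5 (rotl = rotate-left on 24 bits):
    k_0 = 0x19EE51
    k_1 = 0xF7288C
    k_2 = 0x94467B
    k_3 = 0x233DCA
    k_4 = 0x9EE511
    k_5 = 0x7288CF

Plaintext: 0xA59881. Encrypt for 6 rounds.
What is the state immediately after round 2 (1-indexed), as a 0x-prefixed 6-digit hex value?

s_0 = plaintext = 0xA59881
s_1 = Round(s_0, k_0) = 0x88175F
s_2 = Round(s_1, k_1) = 0x75F482
s_3 = Round(s_2, k_2) = 0x482E95
s_4 = Round(s_3, k_3) = 0xE9570E
s_5 = Round(s_4, k_4) = 0x70E7B9
s_6 = Round(s_5, k_5) = 0x7B9BF3

0x75F482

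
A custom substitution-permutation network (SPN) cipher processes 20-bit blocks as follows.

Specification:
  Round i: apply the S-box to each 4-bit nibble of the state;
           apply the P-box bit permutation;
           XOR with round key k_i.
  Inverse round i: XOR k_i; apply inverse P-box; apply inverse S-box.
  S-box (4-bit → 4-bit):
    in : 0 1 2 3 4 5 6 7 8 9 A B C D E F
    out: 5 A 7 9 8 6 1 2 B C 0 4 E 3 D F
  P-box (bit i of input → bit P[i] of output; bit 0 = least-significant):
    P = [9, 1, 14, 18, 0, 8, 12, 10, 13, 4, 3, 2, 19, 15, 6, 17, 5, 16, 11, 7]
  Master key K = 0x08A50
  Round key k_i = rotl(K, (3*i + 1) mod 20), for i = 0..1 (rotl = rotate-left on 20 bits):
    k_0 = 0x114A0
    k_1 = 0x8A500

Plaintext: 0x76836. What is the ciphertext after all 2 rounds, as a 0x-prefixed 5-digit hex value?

0x3D5BA

s_0 = plaintext = 0x76836
s_1 = Round(s_0, k_0) = 0x832B5
s_2 = Round(s_1, k_1) = 0x3D5BA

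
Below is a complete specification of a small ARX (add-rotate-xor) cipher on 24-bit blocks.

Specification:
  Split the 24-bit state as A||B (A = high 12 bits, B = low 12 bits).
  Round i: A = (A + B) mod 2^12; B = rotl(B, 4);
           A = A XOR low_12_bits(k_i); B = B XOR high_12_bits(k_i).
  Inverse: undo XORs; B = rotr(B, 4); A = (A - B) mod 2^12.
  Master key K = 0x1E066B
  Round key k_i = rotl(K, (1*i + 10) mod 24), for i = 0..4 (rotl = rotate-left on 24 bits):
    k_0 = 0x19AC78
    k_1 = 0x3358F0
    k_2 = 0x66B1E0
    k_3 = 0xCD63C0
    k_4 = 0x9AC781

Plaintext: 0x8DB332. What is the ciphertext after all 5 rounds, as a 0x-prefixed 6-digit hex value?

s_0 = plaintext = 0x8DB332
s_1 = Round(s_0, k_0) = 0x0752B9
s_2 = Round(s_1, k_1) = 0xBDE8A7
s_3 = Round(s_2, k_2) = 0x565C13
s_4 = Round(s_3, k_3) = 0x2B8DEA
s_5 = Round(s_4, k_4) = 0x723701

0x723701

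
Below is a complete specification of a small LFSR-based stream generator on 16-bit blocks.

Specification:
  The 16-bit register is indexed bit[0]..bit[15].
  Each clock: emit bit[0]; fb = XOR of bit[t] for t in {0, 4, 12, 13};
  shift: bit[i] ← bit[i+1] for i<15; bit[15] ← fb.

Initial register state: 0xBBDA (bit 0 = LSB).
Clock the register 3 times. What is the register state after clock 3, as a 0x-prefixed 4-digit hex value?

0x377B

reg_0 = 0xBBDA
clock 1: out=0, reg = 0xDDED
clock 2: out=1, reg = 0x6EF6
clock 3: out=0, reg = 0x377B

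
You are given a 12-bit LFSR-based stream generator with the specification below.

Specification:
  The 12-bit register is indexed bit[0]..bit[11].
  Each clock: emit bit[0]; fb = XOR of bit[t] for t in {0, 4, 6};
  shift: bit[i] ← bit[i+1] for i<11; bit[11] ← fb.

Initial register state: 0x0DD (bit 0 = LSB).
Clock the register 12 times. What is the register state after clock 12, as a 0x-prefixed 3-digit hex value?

0x713

reg_0 = 0x0DD
clock 1: out=1, reg = 0x86E
clock 2: out=0, reg = 0xC37
clock 3: out=1, reg = 0x61B
clock 4: out=1, reg = 0x30D
clock 5: out=1, reg = 0x986
clock 6: out=0, reg = 0x4C3
clock 7: out=1, reg = 0x261
clock 8: out=1, reg = 0x130
clock 9: out=0, reg = 0x898
clock 10: out=0, reg = 0xC4C
clock 11: out=0, reg = 0xE26
clock 12: out=0, reg = 0x713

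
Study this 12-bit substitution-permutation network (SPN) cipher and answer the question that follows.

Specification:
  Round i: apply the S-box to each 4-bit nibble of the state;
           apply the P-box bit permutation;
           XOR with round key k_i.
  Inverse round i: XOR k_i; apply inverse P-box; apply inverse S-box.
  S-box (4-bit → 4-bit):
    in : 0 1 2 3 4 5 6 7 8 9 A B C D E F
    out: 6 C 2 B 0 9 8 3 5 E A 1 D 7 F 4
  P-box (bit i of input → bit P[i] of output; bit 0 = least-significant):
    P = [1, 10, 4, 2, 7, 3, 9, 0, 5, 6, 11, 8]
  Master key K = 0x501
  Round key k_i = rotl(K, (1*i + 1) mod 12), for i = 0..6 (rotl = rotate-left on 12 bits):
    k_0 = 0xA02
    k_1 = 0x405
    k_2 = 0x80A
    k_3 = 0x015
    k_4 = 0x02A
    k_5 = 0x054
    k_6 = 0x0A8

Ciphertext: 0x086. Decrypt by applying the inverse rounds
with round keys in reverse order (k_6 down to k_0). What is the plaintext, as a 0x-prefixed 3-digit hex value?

s_0 = ciphertext = 0x086
s_1 = InvRound(s_0, k_6) = 0xB25
s_2 = InvRound(s_1, k_5) = 0xE1F
s_3 = InvRound(s_2, k_4) = 0x819
s_4 = InvRound(s_3, k_3) = 0xF26
s_5 = InvRound(s_4, k_2) = 0x50A
s_6 = InvRound(s_5, k_1) = 0x6A5
s_7 = InvRound(s_6, k_0) = 0x853

0x853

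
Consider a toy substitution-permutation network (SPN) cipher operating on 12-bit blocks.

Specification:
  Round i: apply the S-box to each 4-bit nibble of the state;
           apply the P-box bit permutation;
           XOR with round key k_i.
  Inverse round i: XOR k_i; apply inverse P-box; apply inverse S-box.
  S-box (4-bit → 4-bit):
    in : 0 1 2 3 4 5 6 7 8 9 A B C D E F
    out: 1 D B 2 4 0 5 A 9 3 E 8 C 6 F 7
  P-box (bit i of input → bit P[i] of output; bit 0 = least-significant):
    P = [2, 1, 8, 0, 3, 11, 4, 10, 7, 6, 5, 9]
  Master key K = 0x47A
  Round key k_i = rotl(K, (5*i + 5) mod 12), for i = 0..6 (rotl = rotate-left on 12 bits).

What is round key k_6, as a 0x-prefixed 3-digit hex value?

K = 0x47A
k_0 = rotl(K, (5*0+5) mod 12) = rotl(K, 5) = 0xF48
k_1 = rotl(K, (5*1+5) mod 12) = rotl(K, 10) = 0x91E
k_2 = rotl(K, (5*2+5) mod 12) = rotl(K, 3) = 0x3D2
k_3 = rotl(K, (5*3+5) mod 12) = rotl(K, 8) = 0xA47
k_4 = rotl(K, (5*4+5) mod 12) = rotl(K, 1) = 0x8F4
k_5 = rotl(K, (5*5+5) mod 12) = rotl(K, 6) = 0xE91
k_6 = rotl(K, (5*6+5) mod 12) = rotl(K, 11) = 0x23D

0x23D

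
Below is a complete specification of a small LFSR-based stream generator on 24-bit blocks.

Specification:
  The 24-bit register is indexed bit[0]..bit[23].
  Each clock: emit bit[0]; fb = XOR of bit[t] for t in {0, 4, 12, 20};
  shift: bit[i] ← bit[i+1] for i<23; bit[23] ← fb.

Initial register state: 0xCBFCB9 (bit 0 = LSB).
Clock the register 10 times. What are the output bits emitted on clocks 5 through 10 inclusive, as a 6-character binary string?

reg_0 = 0xCBFCB9
clock 1: out=1, reg = 0xE5FE5C
clock 2: out=0, reg = 0x72FF2E
clock 3: out=0, reg = 0x397F97
clock 4: out=1, reg = 0x1CBFCB
clock 5: out=1, reg = 0x8E5FE5
clock 6: out=1, reg = 0x472FF2
clock 7: out=0, reg = 0xA397F9
clock 8: out=1, reg = 0xD1CBFC
clock 9: out=0, reg = 0x68E5FE
clock 10: out=0, reg = 0xB472FF

110100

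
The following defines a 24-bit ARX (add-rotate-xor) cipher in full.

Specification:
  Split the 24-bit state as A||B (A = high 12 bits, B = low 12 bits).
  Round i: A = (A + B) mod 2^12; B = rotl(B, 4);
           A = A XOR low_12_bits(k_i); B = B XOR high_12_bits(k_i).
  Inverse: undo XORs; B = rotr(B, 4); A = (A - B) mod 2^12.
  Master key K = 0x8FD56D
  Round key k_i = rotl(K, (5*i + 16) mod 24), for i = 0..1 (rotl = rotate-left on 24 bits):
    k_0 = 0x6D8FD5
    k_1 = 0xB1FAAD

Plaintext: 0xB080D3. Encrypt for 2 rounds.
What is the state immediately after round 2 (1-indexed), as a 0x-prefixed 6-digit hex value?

s_0 = plaintext = 0xB080D3
s_1 = Round(s_0, k_0) = 0x40EBE8
s_2 = Round(s_1, k_1) = 0x55B594

0x55B594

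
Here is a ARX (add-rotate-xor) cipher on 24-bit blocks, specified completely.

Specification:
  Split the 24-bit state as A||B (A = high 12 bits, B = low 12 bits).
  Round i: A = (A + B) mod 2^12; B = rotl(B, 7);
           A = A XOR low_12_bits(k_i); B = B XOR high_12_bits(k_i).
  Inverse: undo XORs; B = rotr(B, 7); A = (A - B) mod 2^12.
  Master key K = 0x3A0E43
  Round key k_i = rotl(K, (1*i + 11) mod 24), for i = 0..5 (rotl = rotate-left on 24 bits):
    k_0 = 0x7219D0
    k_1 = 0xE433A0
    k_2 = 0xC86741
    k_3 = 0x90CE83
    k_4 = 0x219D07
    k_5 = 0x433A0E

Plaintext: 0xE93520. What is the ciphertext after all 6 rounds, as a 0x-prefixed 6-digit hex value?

0xF696BB

s_0 = plaintext = 0xE93520
s_1 = Round(s_0, k_0) = 0xA63708
s_2 = Round(s_1, k_1) = 0x2CBA7B
s_3 = Round(s_2, k_2) = 0xA07155
s_4 = Round(s_3, k_3) = 0x5DF386
s_5 = Round(s_4, k_4) = 0x462105
s_6 = Round(s_5, k_5) = 0xF696BB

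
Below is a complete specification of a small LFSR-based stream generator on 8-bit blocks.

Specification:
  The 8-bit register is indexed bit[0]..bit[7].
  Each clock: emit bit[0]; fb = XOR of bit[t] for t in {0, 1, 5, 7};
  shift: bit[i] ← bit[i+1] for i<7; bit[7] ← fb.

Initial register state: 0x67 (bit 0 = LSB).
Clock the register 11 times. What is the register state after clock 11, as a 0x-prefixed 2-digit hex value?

reg_0 = 0x67
clock 1: out=1, reg = 0xB3
clock 2: out=1, reg = 0x59
clock 3: out=1, reg = 0xAC
clock 4: out=0, reg = 0x56
clock 5: out=0, reg = 0xAB
clock 6: out=1, reg = 0x55
clock 7: out=1, reg = 0xAA
clock 8: out=0, reg = 0xD5
clock 9: out=1, reg = 0x6A
clock 10: out=0, reg = 0x35
clock 11: out=1, reg = 0x1A

0x1A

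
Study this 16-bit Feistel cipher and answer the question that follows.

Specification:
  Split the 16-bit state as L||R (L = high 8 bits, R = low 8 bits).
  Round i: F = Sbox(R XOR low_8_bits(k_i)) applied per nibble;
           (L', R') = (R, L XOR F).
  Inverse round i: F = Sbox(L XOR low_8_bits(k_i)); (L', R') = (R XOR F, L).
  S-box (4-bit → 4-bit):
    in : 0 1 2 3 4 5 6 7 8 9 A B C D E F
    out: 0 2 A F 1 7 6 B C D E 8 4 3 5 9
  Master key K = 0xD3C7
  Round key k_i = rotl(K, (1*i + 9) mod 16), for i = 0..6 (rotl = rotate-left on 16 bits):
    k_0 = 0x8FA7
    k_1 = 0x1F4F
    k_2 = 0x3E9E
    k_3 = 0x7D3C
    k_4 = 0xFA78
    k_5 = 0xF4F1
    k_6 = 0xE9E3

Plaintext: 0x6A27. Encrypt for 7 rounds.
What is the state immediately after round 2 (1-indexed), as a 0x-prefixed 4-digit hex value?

0xAA70

s_0 = plaintext = 0x6A27
s_1 = Round(s_0, k_0) = 0x27AA
s_2 = Round(s_1, k_1) = 0xAA70
s_3 = Round(s_2, k_2) = 0x70FF
s_4 = Round(s_3, k_3) = 0xFF3F
s_5 = Round(s_4, k_4) = 0x3FE4
s_6 = Round(s_5, k_5) = 0xE418
s_7 = Round(s_6, k_6) = 0x187C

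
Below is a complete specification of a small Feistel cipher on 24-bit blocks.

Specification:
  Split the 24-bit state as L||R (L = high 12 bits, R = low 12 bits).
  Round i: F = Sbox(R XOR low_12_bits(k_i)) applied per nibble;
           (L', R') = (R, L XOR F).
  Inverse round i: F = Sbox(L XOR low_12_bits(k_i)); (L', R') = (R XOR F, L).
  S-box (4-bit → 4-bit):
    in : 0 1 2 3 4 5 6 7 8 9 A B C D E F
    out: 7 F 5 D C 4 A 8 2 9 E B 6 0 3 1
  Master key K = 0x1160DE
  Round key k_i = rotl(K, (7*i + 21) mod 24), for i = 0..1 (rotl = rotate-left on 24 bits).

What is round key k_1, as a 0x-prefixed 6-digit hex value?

0x160DE1

K = 0x1160DE
k_0 = rotl(K, (7*0+21) mod 24) = rotl(K, 21) = 0xC22C1B
k_1 = rotl(K, (7*1+21) mod 24) = rotl(K, 4) = 0x160DE1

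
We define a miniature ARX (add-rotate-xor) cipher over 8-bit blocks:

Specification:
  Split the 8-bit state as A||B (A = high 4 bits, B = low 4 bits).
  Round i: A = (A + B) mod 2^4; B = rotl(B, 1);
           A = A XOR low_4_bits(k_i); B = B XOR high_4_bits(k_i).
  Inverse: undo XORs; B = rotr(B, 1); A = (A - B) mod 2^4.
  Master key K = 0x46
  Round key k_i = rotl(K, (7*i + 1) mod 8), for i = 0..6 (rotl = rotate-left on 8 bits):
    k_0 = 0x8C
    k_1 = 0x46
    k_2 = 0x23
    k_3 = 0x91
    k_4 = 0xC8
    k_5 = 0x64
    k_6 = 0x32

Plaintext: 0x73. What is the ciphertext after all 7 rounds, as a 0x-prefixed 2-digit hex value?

s_0 = plaintext = 0x73
s_1 = Round(s_0, k_0) = 0x6E
s_2 = Round(s_1, k_1) = 0x29
s_3 = Round(s_2, k_2) = 0x81
s_4 = Round(s_3, k_3) = 0x8B
s_5 = Round(s_4, k_4) = 0xBB
s_6 = Round(s_5, k_5) = 0x21
s_7 = Round(s_6, k_6) = 0x11

0x11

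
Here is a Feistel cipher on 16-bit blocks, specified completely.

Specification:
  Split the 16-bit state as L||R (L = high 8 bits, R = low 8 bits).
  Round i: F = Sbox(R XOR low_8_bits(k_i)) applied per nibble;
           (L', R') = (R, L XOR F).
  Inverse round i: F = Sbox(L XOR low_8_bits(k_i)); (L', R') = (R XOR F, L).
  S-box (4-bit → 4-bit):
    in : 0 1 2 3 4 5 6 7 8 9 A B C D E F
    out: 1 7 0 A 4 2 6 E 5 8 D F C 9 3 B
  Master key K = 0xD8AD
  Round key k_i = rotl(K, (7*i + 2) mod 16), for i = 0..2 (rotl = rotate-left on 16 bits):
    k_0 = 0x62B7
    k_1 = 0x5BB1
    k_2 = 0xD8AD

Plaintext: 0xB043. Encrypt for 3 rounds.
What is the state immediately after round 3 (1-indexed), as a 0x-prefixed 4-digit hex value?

0xB178

s_0 = plaintext = 0xB043
s_1 = Round(s_0, k_0) = 0x4304
s_2 = Round(s_1, k_1) = 0x04B1
s_3 = Round(s_2, k_2) = 0xB178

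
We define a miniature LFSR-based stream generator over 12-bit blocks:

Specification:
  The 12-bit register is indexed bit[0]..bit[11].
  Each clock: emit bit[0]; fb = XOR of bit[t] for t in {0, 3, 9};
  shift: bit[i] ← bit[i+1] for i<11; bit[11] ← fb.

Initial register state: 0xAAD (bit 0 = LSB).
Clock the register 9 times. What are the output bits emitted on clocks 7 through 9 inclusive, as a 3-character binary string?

010

reg_0 = 0xAAD
clock 1: out=1, reg = 0xD56
clock 2: out=0, reg = 0x6AB
clock 3: out=1, reg = 0xB55
clock 4: out=1, reg = 0x5AA
clock 5: out=0, reg = 0xAD5
clock 6: out=1, reg = 0x56A
clock 7: out=0, reg = 0xAB5
clock 8: out=1, reg = 0x55A
clock 9: out=0, reg = 0xAAD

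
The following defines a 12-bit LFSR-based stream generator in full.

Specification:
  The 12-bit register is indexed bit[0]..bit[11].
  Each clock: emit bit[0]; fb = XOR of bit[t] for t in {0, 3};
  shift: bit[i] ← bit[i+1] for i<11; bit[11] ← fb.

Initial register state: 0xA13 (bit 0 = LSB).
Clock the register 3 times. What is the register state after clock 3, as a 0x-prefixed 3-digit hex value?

reg_0 = 0xA13
clock 1: out=1, reg = 0xD09
clock 2: out=1, reg = 0x684
clock 3: out=0, reg = 0x342

0x342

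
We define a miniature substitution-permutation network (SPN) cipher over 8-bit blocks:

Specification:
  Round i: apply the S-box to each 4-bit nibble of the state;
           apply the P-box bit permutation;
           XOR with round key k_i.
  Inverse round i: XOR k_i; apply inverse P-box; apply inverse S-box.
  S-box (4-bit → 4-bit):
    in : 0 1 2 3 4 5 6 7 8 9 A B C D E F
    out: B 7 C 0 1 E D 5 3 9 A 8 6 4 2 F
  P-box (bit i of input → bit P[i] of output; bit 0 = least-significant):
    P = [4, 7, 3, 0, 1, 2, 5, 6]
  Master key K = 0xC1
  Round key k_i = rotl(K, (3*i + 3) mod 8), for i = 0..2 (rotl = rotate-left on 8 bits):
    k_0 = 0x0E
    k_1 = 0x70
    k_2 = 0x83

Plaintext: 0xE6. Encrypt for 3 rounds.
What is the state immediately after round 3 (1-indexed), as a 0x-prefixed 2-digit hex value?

s_0 = plaintext = 0xE6
s_1 = Round(s_0, k_0) = 0x13
s_2 = Round(s_1, k_1) = 0x56
s_3 = Round(s_2, k_2) = 0xFE

0xFE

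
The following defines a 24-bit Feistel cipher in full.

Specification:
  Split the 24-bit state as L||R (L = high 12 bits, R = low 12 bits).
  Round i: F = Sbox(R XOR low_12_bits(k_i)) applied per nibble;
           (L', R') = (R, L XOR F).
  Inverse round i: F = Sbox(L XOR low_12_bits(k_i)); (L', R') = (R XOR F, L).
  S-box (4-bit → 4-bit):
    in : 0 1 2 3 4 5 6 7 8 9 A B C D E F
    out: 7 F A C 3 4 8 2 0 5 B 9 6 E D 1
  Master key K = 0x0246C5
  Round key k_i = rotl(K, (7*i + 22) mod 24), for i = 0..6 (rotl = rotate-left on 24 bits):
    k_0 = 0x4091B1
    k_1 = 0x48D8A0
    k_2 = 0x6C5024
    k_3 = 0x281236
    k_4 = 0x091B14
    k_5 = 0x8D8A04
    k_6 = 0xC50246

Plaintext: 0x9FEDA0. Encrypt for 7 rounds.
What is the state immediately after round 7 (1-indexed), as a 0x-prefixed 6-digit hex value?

s_0 = plaintext = 0x9FEDA0
s_1 = Round(s_0, k_0) = 0xDA0F01
s_2 = Round(s_1, k_1) = 0xF01F1F
s_3 = Round(s_2, k_2) = 0xF1FEC8
s_4 = Round(s_3, k_3) = 0xEC8902
s_5 = Round(s_4, k_4) = 0x902430
s_6 = Round(s_5, k_5) = 0x4304C1
s_7 = Round(s_6, k_6) = 0x4C1C32

0x4C1C32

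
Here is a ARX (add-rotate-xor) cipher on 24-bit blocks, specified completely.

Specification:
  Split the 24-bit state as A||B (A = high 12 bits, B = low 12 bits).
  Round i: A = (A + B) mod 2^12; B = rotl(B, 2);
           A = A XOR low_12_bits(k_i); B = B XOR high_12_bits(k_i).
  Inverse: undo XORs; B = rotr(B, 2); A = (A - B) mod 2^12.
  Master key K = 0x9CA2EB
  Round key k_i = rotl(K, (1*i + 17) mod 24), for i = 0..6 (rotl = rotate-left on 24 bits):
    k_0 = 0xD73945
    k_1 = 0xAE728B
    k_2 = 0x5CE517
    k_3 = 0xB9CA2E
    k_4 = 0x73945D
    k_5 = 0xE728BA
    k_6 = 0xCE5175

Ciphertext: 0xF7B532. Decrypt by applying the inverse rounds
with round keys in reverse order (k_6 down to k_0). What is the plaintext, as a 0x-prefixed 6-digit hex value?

0x4ACE4C

s_0 = ciphertext = 0xF7B532
s_1 = InvRound(s_0, k_6) = 0xF99E75
s_2 = InvRound(s_1, k_5) = 0xB22C01
s_3 = InvRound(s_2, k_4) = 0xCB12CE
s_4 = InvRound(s_3, k_3) = 0xC4BA54
s_5 = InvRound(s_4, k_2) = 0xD76BE6
s_6 = InvRound(s_5, k_1) = 0xBBD440
s_7 = InvRound(s_6, k_0) = 0x4ACE4C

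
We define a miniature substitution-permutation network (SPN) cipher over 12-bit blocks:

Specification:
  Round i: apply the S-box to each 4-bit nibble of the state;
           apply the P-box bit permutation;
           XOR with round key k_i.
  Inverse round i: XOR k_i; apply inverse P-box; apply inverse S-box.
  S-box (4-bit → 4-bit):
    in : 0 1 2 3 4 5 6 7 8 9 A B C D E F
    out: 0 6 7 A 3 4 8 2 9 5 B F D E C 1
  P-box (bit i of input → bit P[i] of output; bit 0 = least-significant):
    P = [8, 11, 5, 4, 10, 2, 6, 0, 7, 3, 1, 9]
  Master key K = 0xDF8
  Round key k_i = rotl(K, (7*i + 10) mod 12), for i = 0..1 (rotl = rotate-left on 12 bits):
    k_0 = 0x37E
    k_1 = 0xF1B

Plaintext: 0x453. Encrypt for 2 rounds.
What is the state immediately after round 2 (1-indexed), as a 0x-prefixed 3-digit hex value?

s_0 = plaintext = 0x453
s_1 = Round(s_0, k_0) = 0xBA6
s_2 = Round(s_1, k_1) = 0x984

0x984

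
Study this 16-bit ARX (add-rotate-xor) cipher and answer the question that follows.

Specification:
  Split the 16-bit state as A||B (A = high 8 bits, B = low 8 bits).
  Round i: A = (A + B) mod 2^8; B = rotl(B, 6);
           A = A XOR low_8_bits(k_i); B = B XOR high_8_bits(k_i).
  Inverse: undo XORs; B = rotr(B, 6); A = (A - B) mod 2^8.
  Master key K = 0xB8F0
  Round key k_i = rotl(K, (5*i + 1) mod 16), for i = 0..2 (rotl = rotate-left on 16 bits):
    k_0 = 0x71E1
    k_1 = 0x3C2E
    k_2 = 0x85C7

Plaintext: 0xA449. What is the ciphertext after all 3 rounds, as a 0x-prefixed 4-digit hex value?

0x32B8

s_0 = plaintext = 0xA449
s_1 = Round(s_0, k_0) = 0x0C23
s_2 = Round(s_1, k_1) = 0x01F4
s_3 = Round(s_2, k_2) = 0x32B8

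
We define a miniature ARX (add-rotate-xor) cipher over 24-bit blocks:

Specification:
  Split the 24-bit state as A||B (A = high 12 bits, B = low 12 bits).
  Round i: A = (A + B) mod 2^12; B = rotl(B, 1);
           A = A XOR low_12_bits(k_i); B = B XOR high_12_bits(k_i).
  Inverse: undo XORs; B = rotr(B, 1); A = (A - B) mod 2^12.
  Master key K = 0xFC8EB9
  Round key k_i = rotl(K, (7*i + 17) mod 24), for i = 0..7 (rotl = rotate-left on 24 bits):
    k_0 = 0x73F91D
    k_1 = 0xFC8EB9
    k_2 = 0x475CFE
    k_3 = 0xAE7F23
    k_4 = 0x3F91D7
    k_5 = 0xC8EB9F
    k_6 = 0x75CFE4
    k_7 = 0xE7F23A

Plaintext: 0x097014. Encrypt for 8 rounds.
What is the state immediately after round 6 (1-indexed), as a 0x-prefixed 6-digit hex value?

0x208D29

s_0 = plaintext = 0x097014
s_1 = Round(s_0, k_0) = 0x9B6717
s_2 = Round(s_1, k_1) = 0xE741E6
s_3 = Round(s_2, k_2) = 0xCA47B9
s_4 = Round(s_3, k_3) = 0xB7E595
s_5 = Round(s_4, k_4) = 0x0C48D3
s_6 = Round(s_5, k_5) = 0x208D29
s_7 = Round(s_6, k_6) = 0x0D5D0F
s_8 = Round(s_7, k_7) = 0xFDE460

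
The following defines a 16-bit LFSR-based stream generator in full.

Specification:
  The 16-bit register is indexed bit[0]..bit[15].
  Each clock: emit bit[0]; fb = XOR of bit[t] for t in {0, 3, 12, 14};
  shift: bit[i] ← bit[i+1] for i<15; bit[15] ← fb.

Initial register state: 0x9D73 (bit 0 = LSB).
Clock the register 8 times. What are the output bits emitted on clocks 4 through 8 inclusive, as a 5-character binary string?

reg_0 = 0x9D73
clock 1: out=1, reg = 0x4EB9
clock 2: out=1, reg = 0xA75C
clock 3: out=0, reg = 0xD3AE
clock 4: out=0, reg = 0xE9D7
clock 5: out=1, reg = 0x74EB
clock 6: out=1, reg = 0x3A75
clock 7: out=1, reg = 0x1D3A
clock 8: out=0, reg = 0x0E9D

01110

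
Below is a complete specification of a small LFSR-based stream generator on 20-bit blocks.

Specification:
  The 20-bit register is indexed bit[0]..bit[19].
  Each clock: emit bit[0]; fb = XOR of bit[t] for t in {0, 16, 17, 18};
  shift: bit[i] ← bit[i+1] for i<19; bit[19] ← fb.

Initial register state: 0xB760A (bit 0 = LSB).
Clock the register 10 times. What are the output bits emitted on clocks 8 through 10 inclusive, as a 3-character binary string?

reg_0 = 0xB760A
clock 1: out=0, reg = 0x5BB05
clock 2: out=1, reg = 0xADD82
clock 3: out=0, reg = 0xD6EC1
clock 4: out=1, reg = 0xEB760
clock 5: out=0, reg = 0x75BB0
clock 6: out=0, reg = 0xBADD8
clock 7: out=0, reg = 0x5D6EC
clock 8: out=0, reg = 0x2EB76
clock 9: out=0, reg = 0x975BB
clock 10: out=1, reg = 0x4BADD

001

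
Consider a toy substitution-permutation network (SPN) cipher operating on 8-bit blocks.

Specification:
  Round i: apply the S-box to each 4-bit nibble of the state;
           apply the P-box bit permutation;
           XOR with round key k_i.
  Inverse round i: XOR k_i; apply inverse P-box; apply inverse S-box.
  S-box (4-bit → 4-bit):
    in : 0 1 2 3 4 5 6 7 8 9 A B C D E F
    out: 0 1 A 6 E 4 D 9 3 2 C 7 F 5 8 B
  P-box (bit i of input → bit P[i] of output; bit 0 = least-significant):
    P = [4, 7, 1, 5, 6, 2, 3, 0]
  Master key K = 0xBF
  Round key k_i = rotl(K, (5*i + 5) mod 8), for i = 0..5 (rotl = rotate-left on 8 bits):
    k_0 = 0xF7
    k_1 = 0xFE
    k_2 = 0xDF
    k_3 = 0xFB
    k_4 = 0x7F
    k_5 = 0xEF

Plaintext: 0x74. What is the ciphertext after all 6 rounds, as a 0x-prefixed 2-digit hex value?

0x10

s_0 = plaintext = 0x74
s_1 = Round(s_0, k_0) = 0x14
s_2 = Round(s_1, k_1) = 0x1C
s_3 = Round(s_2, k_2) = 0x2D
s_4 = Round(s_3, k_3) = 0xEC
s_5 = Round(s_4, k_4) = 0xCC
s_6 = Round(s_5, k_5) = 0x10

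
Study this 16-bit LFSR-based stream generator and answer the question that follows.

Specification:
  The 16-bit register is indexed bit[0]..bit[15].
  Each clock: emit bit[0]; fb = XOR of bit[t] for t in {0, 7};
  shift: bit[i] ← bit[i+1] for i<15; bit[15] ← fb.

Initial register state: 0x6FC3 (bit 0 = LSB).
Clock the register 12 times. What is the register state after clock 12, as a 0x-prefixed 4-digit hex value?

reg_0 = 0x6FC3
clock 1: out=1, reg = 0x37E1
clock 2: out=1, reg = 0x1BF0
clock 3: out=0, reg = 0x8DF8
clock 4: out=0, reg = 0xC6FC
clock 5: out=0, reg = 0xE37E
clock 6: out=0, reg = 0x71BF
clock 7: out=1, reg = 0x38DF
clock 8: out=1, reg = 0x1C6F
clock 9: out=1, reg = 0x8E37
clock 10: out=1, reg = 0xC71B
clock 11: out=1, reg = 0xE38D
clock 12: out=1, reg = 0x71C6

0x71C6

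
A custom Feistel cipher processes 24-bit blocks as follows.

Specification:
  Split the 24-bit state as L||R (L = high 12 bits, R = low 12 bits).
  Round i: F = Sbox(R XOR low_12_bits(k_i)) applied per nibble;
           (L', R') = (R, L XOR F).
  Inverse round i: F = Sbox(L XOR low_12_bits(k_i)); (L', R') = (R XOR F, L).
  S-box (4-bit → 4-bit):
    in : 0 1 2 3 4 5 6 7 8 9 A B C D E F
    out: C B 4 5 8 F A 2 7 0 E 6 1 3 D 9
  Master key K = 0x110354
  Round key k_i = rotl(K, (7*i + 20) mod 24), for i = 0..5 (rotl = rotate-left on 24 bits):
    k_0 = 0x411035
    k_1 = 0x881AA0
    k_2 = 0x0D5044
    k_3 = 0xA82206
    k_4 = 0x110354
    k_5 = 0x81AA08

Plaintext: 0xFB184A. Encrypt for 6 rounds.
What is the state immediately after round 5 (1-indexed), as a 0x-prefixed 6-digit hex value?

s_0 = plaintext = 0xFB184A
s_1 = Round(s_0, k_0) = 0x84A898
s_2 = Round(s_1, k_1) = 0x898C1D
s_3 = Round(s_2, k_2) = 0xC1D968
s_4 = Round(s_3, k_3) = 0x968AB0
s_5 = Round(s_4, k_4) = 0xAB09B0
s_6 = Round(s_5, k_5) = 0x9B0FD7

0xAB09B0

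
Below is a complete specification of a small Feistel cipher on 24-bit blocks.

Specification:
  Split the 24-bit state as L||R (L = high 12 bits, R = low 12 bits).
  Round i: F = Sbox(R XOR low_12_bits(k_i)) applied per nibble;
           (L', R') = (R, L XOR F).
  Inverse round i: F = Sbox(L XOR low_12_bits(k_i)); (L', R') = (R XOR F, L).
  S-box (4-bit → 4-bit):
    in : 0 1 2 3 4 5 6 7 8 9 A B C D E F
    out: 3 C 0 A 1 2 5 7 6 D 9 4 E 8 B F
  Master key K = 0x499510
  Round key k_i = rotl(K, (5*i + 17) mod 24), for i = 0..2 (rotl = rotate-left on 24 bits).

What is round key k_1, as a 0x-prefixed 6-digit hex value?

0x126544

K = 0x499510
k_0 = rotl(K, (5*0+17) mod 24) = rotl(K, 17) = 0x20932A
k_1 = rotl(K, (5*1+17) mod 24) = rotl(K, 22) = 0x126544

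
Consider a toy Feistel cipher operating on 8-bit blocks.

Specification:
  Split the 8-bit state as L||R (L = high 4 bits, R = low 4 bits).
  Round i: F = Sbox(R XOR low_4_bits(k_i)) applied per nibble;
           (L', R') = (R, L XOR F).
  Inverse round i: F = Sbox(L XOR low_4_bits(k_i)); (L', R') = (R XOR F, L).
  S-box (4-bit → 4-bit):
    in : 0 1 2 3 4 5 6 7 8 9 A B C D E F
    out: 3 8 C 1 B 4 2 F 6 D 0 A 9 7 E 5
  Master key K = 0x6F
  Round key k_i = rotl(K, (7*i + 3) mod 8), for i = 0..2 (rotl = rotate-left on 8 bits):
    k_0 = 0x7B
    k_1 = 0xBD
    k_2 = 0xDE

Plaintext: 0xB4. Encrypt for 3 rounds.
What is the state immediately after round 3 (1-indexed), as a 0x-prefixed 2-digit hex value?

0x54

s_0 = plaintext = 0xB4
s_1 = Round(s_0, k_0) = 0x4E
s_2 = Round(s_1, k_1) = 0xE5
s_3 = Round(s_2, k_2) = 0x54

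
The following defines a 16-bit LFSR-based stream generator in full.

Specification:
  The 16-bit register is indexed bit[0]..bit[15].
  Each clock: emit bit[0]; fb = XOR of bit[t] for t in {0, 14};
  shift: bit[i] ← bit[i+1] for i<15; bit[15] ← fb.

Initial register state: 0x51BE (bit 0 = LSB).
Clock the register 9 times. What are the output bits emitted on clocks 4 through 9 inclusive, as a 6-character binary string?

111011

reg_0 = 0x51BE
clock 1: out=0, reg = 0xA8DF
clock 2: out=1, reg = 0xD46F
clock 3: out=1, reg = 0x6A37
clock 4: out=1, reg = 0x351B
clock 5: out=1, reg = 0x9A8D
clock 6: out=1, reg = 0xCD46
clock 7: out=0, reg = 0xE6A3
clock 8: out=1, reg = 0x7351
clock 9: out=1, reg = 0x39A8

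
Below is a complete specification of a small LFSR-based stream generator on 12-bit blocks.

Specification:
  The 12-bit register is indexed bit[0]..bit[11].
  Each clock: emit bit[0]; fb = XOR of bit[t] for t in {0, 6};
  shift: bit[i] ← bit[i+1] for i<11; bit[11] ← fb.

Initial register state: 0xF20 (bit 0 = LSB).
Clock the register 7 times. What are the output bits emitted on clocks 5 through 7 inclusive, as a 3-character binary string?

reg_0 = 0xF20
clock 1: out=0, reg = 0x790
clock 2: out=0, reg = 0x3C8
clock 3: out=0, reg = 0x9E4
clock 4: out=0, reg = 0xCF2
clock 5: out=0, reg = 0xE79
clock 6: out=1, reg = 0x73C
clock 7: out=0, reg = 0x39E

010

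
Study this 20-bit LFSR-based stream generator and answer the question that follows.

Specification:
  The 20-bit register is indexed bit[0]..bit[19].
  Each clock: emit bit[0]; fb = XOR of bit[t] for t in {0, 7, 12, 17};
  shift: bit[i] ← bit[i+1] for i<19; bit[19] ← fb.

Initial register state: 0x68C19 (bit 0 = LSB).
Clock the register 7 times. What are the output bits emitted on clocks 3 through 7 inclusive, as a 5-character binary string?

reg_0 = 0x68C19
clock 1: out=1, reg = 0x3460C
clock 2: out=0, reg = 0x9A306
clock 3: out=0, reg = 0x4D183
clock 4: out=1, reg = 0xA68C1
clock 5: out=1, reg = 0xD3460
clock 6: out=0, reg = 0xE9A30
clock 7: out=0, reg = 0x74D18

01100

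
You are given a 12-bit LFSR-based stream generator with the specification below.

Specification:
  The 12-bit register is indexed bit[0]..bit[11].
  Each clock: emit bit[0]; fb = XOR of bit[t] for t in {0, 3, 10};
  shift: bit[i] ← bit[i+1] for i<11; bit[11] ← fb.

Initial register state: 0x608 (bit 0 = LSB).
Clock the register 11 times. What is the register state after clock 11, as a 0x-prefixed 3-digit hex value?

reg_0 = 0x608
clock 1: out=0, reg = 0x304
clock 2: out=0, reg = 0x182
clock 3: out=0, reg = 0x0C1
clock 4: out=1, reg = 0x860
clock 5: out=0, reg = 0x430
clock 6: out=0, reg = 0xA18
clock 7: out=0, reg = 0xD0C
clock 8: out=0, reg = 0x686
clock 9: out=0, reg = 0xB43
clock 10: out=1, reg = 0xDA1
clock 11: out=1, reg = 0x6D0

0x6D0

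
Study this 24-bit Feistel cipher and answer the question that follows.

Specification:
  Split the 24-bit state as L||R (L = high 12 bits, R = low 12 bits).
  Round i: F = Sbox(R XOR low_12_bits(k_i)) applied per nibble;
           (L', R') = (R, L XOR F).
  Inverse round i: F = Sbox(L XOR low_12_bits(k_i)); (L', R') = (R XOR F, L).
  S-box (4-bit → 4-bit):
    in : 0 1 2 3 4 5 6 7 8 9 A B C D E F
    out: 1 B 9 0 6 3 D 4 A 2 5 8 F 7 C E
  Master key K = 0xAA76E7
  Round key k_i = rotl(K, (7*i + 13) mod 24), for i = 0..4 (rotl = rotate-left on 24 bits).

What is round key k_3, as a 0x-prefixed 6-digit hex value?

0xDB9EA9

K = 0xAA76E7
k_0 = rotl(K, (7*0+13) mod 24) = rotl(K, 13) = 0xDCF54E
k_1 = rotl(K, (7*1+13) mod 24) = rotl(K, 20) = 0x7AA76E
k_2 = rotl(K, (7*2+13) mod 24) = rotl(K, 3) = 0x53B73D
k_3 = rotl(K, (7*3+13) mod 24) = rotl(K, 10) = 0xDB9EA9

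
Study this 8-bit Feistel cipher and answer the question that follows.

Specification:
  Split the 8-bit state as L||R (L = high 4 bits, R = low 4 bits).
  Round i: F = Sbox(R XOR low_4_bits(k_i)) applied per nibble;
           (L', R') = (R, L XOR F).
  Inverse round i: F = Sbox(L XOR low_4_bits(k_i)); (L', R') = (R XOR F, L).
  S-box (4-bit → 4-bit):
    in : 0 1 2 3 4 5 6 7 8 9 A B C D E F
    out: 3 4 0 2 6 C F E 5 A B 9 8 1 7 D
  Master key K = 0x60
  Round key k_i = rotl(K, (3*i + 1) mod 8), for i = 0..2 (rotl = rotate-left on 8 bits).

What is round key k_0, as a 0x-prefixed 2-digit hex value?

0xC0

K = 0x60
k_0 = rotl(K, (3*0+1) mod 8) = rotl(K, 1) = 0xC0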